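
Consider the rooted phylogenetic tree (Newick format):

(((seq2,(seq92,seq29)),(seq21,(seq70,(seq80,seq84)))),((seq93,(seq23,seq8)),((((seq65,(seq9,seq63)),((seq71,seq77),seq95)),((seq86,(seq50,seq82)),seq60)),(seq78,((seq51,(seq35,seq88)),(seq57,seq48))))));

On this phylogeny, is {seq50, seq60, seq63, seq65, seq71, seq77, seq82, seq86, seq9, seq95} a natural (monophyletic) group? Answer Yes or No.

Yes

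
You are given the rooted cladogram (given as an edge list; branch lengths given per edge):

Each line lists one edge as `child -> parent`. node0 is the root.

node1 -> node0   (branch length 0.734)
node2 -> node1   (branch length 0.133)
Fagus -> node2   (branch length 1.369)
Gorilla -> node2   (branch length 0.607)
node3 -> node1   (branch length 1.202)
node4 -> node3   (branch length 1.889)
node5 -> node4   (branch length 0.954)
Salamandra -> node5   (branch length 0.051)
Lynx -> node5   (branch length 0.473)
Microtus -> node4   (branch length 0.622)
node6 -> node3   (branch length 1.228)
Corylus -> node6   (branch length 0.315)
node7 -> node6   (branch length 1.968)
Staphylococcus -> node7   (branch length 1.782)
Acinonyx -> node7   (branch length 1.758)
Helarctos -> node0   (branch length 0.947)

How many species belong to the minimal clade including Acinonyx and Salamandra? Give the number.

The MRCA of Acinonyx and Salamandra is the node subtending (((Salamandra,Lynx),Microtus),(Corylus,(Staphylococcus,Acinonyx))).
That clade contains 6 terminal taxa: Acinonyx, Corylus, Lynx, Microtus, Salamandra, Staphylococcus.

6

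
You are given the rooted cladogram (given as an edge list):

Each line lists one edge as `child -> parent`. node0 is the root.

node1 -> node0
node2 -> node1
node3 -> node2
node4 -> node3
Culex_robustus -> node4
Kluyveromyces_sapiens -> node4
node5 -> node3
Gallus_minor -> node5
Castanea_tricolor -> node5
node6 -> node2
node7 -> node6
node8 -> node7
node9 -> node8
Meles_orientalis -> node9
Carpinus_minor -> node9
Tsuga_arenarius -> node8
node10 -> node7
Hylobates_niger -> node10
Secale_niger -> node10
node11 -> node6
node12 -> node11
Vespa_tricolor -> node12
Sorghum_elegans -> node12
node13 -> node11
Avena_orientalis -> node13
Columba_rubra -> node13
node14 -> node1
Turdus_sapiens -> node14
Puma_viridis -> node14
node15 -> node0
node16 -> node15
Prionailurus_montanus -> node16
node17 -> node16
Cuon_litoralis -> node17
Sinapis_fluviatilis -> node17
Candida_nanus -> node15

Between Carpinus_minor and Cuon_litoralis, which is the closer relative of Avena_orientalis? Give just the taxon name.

Carpinus_minor

The MRCA of Avena_orientalis and Carpinus_minor subtends ((((Meles_orientalis,Carpinus_minor),Tsuga_arenarius),(Hylobates_niger,Secale_niger)),((Vespa_tricolor,Sorghum_elegans),(Avena_orientalis,Columba_rubra))) (9 taxa).
The MRCA of Avena_orientalis and Cuon_litoralis is the root, subtending the entire tree (19 taxa).
The first is nested inside the second, so Avena_orientalis shares a more recent common ancestor with Carpinus_minor.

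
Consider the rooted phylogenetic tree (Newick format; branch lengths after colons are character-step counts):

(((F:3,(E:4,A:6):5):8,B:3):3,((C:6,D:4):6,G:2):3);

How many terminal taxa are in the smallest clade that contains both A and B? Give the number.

4

The MRCA of A and B is the node subtending ((F,(E,A)),B).
That clade contains 4 terminal taxa: A, B, E, F.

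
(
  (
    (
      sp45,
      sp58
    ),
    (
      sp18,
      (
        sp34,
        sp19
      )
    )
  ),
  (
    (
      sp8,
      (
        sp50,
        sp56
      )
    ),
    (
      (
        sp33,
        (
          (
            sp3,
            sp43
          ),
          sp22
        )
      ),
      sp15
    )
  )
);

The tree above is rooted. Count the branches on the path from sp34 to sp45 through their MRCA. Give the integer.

5

The MRCA of sp34 and sp45 is the node subtending ((sp45,sp58),(sp18,(sp34,sp19))).
From sp34 up to that node: 3 branches. From sp45 up to the same node: 2 branches. Total: 3 + 2 = 5.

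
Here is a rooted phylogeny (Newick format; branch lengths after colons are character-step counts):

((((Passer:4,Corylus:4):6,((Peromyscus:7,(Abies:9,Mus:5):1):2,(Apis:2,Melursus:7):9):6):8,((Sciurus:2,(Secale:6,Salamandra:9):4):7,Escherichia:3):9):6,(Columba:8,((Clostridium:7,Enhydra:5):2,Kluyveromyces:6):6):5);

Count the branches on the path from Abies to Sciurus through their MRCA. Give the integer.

8

The MRCA of Abies and Sciurus is the node subtending (((Passer,Corylus),((Peromyscus,(Abies,Mus)),(Apis,Melursus))),((Sciurus,(Secale,Salamandra)),Escherichia)).
From Abies up to that node: 5 branches. From Sciurus up to the same node: 3 branches. Total: 5 + 3 = 8.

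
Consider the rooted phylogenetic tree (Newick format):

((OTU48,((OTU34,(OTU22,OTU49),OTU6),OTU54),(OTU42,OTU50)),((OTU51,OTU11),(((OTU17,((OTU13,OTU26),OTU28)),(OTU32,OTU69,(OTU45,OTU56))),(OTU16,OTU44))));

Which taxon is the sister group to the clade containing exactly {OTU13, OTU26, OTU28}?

The clade containing exactly {OTU13, OTU26, OTU28} attaches to the tree at the node subtending (OTU17,((OTU13,OTU26),OTU28)).
The other lineage descending from that same node — the sister group — is the single tip OTU17.

OTU17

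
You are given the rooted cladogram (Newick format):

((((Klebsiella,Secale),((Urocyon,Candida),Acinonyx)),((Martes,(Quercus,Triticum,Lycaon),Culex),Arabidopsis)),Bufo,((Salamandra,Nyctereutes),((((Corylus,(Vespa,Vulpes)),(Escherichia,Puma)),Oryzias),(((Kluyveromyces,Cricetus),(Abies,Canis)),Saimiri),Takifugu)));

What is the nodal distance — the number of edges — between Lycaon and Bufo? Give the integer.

6

The MRCA of Lycaon and Bufo is the root of the tree.
From Lycaon up to that node: 5 branches. From Bufo up to the same node: 1 branch. Total: 5 + 1 = 6.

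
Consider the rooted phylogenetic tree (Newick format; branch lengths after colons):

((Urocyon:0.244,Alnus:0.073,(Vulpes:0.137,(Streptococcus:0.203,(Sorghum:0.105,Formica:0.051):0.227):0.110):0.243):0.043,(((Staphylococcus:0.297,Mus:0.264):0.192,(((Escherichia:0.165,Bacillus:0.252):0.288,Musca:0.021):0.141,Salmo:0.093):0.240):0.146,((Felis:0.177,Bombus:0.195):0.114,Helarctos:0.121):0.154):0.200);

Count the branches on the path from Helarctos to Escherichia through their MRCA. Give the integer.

The MRCA of Helarctos and Escherichia is the node subtending (((Staphylococcus,Mus),(((Escherichia,Bacillus),Musca),Salmo)),((Felis,Bombus),Helarctos)).
From Helarctos up to that node: 2 branches. From Escherichia up to the same node: 5 branches. Total: 2 + 5 = 7.

7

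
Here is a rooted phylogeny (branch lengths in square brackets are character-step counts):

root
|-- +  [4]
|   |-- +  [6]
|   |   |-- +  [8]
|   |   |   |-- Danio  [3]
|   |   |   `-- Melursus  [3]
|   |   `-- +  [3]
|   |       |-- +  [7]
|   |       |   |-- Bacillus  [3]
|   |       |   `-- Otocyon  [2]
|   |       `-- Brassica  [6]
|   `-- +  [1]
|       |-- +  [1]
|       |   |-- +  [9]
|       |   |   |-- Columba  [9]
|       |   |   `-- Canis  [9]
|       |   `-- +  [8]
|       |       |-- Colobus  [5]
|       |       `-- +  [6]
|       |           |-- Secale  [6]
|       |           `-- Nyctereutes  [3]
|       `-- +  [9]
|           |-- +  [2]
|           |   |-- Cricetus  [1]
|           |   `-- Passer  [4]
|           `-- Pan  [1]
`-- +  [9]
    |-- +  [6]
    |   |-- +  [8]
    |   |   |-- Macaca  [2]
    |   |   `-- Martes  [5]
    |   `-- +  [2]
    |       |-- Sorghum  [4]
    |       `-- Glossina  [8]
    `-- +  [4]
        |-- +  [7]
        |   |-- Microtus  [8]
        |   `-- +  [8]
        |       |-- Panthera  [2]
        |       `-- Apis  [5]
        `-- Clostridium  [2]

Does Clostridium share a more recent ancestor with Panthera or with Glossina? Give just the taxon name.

The MRCA of Clostridium and Panthera subtends ((Microtus,(Panthera,Apis)),Clostridium) (4 taxa).
The MRCA of Clostridium and Glossina subtends (((Macaca,Martes),(Sorghum,Glossina)),((Microtus,(Panthera,Apis)),Clostridium)) (8 taxa).
The first is nested inside the second, so Clostridium shares a more recent common ancestor with Panthera.

Panthera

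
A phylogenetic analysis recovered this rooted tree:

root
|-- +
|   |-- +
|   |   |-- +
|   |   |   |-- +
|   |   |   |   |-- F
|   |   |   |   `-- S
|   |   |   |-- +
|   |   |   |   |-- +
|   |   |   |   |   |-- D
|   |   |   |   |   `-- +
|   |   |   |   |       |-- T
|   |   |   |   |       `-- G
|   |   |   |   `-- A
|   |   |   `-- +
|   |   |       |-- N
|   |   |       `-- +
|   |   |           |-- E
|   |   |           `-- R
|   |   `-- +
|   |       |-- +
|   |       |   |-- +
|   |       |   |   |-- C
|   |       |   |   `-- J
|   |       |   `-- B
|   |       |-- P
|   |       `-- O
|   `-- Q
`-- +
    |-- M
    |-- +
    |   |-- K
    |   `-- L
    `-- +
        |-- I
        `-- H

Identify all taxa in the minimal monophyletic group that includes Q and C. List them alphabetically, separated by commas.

Tracing Q: it sits inside ((((F,S),((D,(T,G)),A),(N,(E,R))),(((C,J),B),P,O)),Q).
Tracing C: it sits inside (C,J).
The smallest clade enclosing both is ((((F,S),((D,(T,G)),A),(N,(E,R))),(((C,J),B),P,O)),Q); the answer is its 15 terminal taxa in alphabetical order.

A, B, C, D, E, F, G, J, N, O, P, Q, R, S, T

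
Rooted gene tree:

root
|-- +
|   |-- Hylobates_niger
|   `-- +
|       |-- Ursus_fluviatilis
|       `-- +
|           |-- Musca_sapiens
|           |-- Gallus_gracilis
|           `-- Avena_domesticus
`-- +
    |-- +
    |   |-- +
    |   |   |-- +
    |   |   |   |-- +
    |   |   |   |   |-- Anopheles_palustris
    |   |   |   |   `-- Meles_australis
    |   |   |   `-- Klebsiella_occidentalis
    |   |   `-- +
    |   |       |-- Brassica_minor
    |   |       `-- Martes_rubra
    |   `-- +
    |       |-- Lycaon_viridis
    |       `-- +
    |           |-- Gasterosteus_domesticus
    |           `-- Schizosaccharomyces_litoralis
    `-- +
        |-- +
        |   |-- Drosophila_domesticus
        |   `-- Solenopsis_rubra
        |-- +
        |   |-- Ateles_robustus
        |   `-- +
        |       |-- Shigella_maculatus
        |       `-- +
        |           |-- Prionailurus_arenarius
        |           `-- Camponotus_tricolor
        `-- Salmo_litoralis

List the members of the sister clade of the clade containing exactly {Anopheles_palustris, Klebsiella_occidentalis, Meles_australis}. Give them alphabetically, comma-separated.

Brassica_minor, Martes_rubra

The clade containing exactly {Anopheles_palustris, Klebsiella_occidentalis, Meles_australis} attaches to the tree at the node subtending (((Anopheles_palustris,Meles_australis),Klebsiella_occidentalis),(Brassica_minor,Martes_rubra)).
The other lineage descending from that same node — the sister group — is (Brassica_minor,Martes_rubra); its 2 tips in alphabetical order are the answer.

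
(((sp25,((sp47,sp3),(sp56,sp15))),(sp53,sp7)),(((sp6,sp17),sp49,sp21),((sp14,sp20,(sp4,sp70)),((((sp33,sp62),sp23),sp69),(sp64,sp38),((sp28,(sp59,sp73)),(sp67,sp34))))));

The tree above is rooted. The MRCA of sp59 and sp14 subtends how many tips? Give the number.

The MRCA of sp59 and sp14 is the node subtending ((sp14,sp20,(sp4,sp70)),((((sp33,sp62),sp23),sp69),(sp64,sp38),((sp28,(sp59,sp73)),(sp67,sp34)))).
That clade contains 15 terminal taxa: sp14, sp20, sp23, sp28, sp33, sp34, sp38, sp4, sp59, sp62, sp64, sp67, sp69, sp70, sp73.

15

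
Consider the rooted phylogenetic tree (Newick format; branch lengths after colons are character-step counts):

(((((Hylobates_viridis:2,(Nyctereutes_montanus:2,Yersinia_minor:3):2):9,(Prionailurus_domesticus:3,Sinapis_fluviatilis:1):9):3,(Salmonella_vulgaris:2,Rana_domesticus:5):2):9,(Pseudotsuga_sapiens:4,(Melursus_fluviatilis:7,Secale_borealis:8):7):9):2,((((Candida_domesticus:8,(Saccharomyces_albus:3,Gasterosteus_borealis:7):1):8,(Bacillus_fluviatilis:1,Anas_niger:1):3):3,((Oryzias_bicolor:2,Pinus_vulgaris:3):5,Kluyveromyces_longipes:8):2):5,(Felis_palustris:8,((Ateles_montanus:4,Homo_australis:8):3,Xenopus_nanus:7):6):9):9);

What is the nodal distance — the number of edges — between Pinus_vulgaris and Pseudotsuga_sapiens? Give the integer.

8

The MRCA of Pinus_vulgaris and Pseudotsuga_sapiens is the root of the tree.
From Pinus_vulgaris up to that node: 5 branches. From Pseudotsuga_sapiens up to the same node: 3 branches. Total: 5 + 3 = 8.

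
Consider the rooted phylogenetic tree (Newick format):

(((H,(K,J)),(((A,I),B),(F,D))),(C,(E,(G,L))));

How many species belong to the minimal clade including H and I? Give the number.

The MRCA of H and I is the node subtending ((H,(K,J)),(((A,I),B),(F,D))).
That clade contains 8 terminal taxa: A, B, D, F, H, I, J, K.

8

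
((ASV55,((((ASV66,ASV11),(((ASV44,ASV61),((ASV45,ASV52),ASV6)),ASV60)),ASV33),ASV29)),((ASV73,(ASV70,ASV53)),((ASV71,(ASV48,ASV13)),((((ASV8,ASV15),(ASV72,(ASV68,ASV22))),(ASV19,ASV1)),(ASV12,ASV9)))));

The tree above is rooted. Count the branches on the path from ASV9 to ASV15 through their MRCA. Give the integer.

6

The MRCA of ASV9 and ASV15 is the node subtending ((((ASV8,ASV15),(ASV72,(ASV68,ASV22))),(ASV19,ASV1)),(ASV12,ASV9)).
From ASV9 up to that node: 2 branches. From ASV15 up to the same node: 4 branches. Total: 2 + 4 = 6.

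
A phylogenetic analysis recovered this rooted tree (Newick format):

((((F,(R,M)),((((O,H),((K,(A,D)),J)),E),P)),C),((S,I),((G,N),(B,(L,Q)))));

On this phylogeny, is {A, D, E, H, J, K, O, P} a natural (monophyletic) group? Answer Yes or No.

Yes

The most recent common ancestor of these taxa subtends ((((O,H),((K,(A,D)),J)),E),P).
That clade has exactly 8 tips — every listed taxon and nothing else — so the group is monophyletic.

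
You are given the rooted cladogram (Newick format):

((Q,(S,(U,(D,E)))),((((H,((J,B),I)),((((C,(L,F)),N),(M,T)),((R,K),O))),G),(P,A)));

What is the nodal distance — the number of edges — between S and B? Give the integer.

10

The MRCA of S and B is the root of the tree.
From S up to that node: 3 branches. From B up to the same node: 7 branches. Total: 3 + 7 = 10.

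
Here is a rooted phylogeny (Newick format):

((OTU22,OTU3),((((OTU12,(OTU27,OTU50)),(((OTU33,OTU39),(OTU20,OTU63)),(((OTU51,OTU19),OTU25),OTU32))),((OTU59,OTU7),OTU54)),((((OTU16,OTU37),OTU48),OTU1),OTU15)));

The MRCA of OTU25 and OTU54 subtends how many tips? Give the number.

14

The MRCA of OTU25 and OTU54 is the node subtending (((OTU12,(OTU27,OTU50)),(((OTU33,OTU39),(OTU20,OTU63)),(((OTU51,OTU19),OTU25),OTU32))),((OTU59,OTU7),OTU54)).
That clade contains 14 terminal taxa: OTU12, OTU19, OTU20, OTU25, OTU27, OTU32, OTU33, OTU39, OTU50, OTU51, OTU54, OTU59, OTU63, OTU7.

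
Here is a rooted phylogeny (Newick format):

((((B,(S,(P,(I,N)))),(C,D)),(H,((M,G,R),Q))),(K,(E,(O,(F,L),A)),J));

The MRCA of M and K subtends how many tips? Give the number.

19

The MRCA of M and K is the root, so the clade is the entire tree.
That clade contains 19 terminal taxa: A, B, C, D, E, F, G, H, I, J, K, L, M, N, O, P, Q, R, S.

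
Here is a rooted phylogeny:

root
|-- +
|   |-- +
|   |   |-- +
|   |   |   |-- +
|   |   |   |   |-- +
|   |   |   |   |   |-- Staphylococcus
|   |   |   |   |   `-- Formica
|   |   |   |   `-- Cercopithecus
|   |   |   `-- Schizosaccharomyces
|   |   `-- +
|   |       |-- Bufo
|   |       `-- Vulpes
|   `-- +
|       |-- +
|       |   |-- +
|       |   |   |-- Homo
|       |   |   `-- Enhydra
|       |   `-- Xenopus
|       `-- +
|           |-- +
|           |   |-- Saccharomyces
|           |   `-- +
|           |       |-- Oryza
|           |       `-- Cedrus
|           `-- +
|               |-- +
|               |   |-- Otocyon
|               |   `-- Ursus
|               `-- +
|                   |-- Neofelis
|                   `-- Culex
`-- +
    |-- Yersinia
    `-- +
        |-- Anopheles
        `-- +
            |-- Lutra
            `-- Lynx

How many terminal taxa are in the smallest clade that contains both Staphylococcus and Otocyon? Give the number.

The MRCA of Staphylococcus and Otocyon is the node subtending (((((Staphylococcus,Formica),Cercopithecus),Schizosaccharomyces),(Bufo,Vulpes)),(((Homo,Enhydra),Xenopus),((Saccharomyces,(Oryza,Cedrus)),((Otocyon,Ursus),(Neofelis,Culex))))).
That clade contains 16 terminal taxa: Bufo, Cedrus, Cercopithecus, Culex, Enhydra, Formica, Homo, Neofelis, Oryza, Otocyon, Saccharomyces, Schizosaccharomyces, Staphylococcus, Ursus, Vulpes, Xenopus.

16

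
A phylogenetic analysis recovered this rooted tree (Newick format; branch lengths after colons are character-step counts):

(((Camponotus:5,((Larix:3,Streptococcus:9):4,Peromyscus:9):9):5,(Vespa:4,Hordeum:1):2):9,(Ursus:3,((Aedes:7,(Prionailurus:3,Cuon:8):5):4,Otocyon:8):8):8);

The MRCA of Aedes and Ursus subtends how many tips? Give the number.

5

The MRCA of Aedes and Ursus is the node subtending (Ursus,((Aedes,(Prionailurus,Cuon)),Otocyon)).
That clade contains 5 terminal taxa: Aedes, Cuon, Otocyon, Prionailurus, Ursus.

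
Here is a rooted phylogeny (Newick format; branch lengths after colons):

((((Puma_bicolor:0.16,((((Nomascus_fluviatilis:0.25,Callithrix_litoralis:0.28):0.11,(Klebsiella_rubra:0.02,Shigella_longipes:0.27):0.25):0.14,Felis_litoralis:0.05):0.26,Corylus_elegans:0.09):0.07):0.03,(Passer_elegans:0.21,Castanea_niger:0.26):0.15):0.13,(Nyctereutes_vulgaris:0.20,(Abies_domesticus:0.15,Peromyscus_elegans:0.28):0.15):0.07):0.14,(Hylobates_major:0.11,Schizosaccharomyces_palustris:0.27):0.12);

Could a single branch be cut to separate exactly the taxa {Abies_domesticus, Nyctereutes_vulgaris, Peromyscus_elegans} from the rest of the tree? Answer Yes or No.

The most recent common ancestor of these taxa subtends (Nyctereutes_vulgaris,(Abies_domesticus,Peromyscus_elegans)).
That clade has exactly 3 tips — every listed taxon and nothing else — so the group is monophyletic.

Yes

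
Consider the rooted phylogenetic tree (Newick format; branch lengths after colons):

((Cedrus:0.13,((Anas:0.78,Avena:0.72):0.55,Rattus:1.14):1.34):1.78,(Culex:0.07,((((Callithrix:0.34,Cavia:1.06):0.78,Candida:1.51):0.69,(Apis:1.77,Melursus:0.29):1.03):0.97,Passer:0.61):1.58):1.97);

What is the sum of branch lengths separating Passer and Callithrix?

3.39

The path runs Passer → … → MRCA → … → Callithrix; the MRCA is the node subtending ((((Callithrix,Cavia),Candida),(Apis,Melursus)),Passer).
Branch lengths along that path: 0.61 + 0.97 + 0.69 + 0.78 + 0.34 = 3.39.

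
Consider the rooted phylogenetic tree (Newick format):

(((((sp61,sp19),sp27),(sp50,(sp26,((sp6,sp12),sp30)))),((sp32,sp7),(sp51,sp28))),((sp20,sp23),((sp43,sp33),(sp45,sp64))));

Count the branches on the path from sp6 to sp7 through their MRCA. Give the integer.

The MRCA of sp6 and sp7 is the node subtending ((((sp61,sp19),sp27),(sp50,(sp26,((sp6,sp12),sp30)))),((sp32,sp7),(sp51,sp28))).
From sp6 up to that node: 6 branches. From sp7 up to the same node: 3 branches. Total: 6 + 3 = 9.

9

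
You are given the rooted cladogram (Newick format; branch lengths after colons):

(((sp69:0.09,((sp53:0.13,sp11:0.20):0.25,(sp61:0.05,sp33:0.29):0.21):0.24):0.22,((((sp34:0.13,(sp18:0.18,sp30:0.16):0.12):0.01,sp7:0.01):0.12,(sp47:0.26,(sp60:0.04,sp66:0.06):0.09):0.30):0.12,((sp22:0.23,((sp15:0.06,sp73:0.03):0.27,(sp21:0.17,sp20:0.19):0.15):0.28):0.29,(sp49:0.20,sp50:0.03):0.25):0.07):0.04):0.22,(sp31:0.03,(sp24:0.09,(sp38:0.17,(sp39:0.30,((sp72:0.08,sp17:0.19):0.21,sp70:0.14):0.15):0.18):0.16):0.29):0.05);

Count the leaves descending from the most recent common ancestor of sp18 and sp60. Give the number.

7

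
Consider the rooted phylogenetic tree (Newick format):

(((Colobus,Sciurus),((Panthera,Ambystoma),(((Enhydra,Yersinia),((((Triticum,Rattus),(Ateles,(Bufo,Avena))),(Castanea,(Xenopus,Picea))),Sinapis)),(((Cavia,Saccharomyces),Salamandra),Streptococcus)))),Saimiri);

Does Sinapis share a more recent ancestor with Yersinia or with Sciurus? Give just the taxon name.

The MRCA of Sinapis and Yersinia subtends ((Enhydra,Yersinia),((((Triticum,Rattus),(Ateles,(Bufo,Avena))),(Castanea,(Xenopus,Picea))),Sinapis)) (11 taxa).
The MRCA of Sinapis and Sciurus subtends ((Colobus,Sciurus),((Panthera,Ambystoma),(((Enhydra,Yersinia),((((Triticum,Rattus),(Ateles,(Bufo,Avena))),(Castanea,(Xenopus,Picea))),Sinapis)),(((Cavia,Saccharomyces),Salamandra),Streptococcus)))) (19 taxa).
The first is nested inside the second, so Sinapis shares a more recent common ancestor with Yersinia.

Yersinia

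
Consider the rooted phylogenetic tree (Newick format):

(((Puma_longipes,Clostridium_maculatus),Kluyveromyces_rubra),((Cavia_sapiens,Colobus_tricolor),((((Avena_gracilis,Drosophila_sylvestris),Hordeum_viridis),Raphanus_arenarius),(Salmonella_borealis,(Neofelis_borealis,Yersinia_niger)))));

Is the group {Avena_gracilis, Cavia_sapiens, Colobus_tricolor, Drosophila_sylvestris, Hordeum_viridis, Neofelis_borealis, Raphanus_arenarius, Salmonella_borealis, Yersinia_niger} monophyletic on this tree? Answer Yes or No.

Yes

The most recent common ancestor of these taxa subtends ((Cavia_sapiens,Colobus_tricolor),((((Avena_gracilis,Drosophila_sylvestris),Hordeum_viridis),Raphanus_arenarius),(Salmonella_borealis,(Neofelis_borealis,Yersinia_niger)))).
That clade has exactly 9 tips — every listed taxon and nothing else — so the group is monophyletic.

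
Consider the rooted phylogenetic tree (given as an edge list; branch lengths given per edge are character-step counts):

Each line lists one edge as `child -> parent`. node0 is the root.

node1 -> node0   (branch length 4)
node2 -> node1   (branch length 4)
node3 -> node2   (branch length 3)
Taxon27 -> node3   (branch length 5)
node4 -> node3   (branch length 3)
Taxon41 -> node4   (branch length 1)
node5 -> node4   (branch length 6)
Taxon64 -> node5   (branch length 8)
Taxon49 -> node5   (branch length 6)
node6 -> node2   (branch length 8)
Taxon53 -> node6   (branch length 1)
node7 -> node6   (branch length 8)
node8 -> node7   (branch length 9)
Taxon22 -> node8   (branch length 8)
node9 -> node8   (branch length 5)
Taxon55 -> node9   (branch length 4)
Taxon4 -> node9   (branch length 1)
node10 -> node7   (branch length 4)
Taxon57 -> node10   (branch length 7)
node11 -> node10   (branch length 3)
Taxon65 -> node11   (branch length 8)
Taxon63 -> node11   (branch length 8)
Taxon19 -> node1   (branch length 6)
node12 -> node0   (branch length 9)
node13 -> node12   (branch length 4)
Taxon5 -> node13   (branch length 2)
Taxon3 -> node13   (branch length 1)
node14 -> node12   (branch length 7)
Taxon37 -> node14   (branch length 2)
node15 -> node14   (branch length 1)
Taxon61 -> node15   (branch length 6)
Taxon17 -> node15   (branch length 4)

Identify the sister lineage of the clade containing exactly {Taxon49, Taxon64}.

The clade containing exactly {Taxon49, Taxon64} attaches to the tree at the node subtending (Taxon41,(Taxon64,Taxon49)).
The other lineage descending from that same node — the sister group — is the single tip Taxon41.

Taxon41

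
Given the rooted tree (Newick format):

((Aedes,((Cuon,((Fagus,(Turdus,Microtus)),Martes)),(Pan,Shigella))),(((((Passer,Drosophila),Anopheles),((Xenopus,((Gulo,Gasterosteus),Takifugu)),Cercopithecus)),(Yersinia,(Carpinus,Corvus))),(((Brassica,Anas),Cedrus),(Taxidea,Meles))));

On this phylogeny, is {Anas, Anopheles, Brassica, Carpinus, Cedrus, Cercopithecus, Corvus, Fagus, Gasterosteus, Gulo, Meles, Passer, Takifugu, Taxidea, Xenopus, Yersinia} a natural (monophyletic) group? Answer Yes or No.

No

The MRCA of the listed taxa is the root, so the smallest clade containing them is the whole tree.
That clade also contains Aedes, Cuon, Drosophila, Martes, Microtus, Pan, Shigella, Turdus, which are not in the proposed group, so the group is not monophyletic.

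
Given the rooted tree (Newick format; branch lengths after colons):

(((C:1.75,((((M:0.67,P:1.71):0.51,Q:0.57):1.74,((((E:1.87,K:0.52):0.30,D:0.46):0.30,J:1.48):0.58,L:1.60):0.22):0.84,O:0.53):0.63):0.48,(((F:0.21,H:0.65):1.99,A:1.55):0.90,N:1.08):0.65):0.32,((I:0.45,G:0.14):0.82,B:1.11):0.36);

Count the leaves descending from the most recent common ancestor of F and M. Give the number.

The MRCA of F and M is the node subtending ((C,((((M,P),Q),((((E,K),D),J),L)),O)),(((F,H),A),N)).
That clade contains 14 terminal taxa: A, C, D, E, F, H, J, K, L, M, N, O, P, Q.

14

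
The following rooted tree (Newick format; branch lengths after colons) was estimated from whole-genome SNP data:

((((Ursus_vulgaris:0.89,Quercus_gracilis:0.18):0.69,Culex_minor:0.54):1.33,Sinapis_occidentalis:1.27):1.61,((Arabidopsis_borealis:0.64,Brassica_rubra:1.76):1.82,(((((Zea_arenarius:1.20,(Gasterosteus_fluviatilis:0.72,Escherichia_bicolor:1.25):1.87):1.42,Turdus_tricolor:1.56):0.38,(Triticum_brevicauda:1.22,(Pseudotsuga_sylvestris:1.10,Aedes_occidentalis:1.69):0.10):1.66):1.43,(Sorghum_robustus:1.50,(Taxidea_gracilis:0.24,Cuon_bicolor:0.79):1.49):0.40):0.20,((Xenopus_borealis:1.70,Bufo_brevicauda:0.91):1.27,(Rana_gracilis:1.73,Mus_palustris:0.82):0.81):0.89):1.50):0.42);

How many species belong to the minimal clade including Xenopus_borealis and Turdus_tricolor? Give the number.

14

The MRCA of Xenopus_borealis and Turdus_tricolor is the node subtending (((((Zea_arenarius,(Gasterosteus_fluviatilis,Escherichia_bicolor)),Turdus_tricolor),(Triticum_brevicauda,(Pseudotsuga_sylvestris,Aedes_occidentalis))),(Sorghum_robustus,(Taxidea_gracilis,Cuon_bicolor))),((Xenopus_borealis,Bufo_brevicauda),(Rana_gracilis,Mus_palustris))).
That clade contains 14 terminal taxa: Aedes_occidentalis, Bufo_brevicauda, Cuon_bicolor, Escherichia_bicolor, Gasterosteus_fluviatilis, Mus_palustris, Pseudotsuga_sylvestris, Rana_gracilis, Sorghum_robustus, Taxidea_gracilis, Triticum_brevicauda, Turdus_tricolor, Xenopus_borealis, Zea_arenarius.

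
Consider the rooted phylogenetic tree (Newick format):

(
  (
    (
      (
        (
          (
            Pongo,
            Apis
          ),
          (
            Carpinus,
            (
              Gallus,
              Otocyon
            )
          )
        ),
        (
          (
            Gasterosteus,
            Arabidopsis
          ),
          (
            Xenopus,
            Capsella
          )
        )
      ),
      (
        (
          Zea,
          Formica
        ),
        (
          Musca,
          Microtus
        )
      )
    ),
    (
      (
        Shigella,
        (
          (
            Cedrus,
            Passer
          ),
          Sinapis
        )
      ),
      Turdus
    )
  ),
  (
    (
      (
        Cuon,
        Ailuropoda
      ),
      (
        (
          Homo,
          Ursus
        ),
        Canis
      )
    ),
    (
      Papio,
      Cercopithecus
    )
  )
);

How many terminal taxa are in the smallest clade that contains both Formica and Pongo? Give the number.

13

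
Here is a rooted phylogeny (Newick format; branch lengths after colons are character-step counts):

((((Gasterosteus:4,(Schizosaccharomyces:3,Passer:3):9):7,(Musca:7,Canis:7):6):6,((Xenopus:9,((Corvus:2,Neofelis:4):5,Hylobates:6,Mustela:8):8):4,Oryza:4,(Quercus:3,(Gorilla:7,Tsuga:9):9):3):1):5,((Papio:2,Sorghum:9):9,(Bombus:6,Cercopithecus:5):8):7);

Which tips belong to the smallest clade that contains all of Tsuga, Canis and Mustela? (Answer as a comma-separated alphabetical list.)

Tracing Tsuga: it sits inside (Gorilla,Tsuga).
Tracing Canis: it sits inside (Musca,Canis).
Tracing Mustela: it sits inside ((Corvus,Neofelis),Hylobates,Mustela).
The smallest clade enclosing all 3 is (((Gasterosteus,(Schizosaccharomyces,Passer)),(Musca,Canis)),((Xenopus,((Corvus,Neofelis),Hylobates,Mustela)),Oryza,(Quercus,(Gorilla,Tsuga)))); the answer is its 14 terminal taxa in alphabetical order.

Canis, Corvus, Gasterosteus, Gorilla, Hylobates, Musca, Mustela, Neofelis, Oryza, Passer, Quercus, Schizosaccharomyces, Tsuga, Xenopus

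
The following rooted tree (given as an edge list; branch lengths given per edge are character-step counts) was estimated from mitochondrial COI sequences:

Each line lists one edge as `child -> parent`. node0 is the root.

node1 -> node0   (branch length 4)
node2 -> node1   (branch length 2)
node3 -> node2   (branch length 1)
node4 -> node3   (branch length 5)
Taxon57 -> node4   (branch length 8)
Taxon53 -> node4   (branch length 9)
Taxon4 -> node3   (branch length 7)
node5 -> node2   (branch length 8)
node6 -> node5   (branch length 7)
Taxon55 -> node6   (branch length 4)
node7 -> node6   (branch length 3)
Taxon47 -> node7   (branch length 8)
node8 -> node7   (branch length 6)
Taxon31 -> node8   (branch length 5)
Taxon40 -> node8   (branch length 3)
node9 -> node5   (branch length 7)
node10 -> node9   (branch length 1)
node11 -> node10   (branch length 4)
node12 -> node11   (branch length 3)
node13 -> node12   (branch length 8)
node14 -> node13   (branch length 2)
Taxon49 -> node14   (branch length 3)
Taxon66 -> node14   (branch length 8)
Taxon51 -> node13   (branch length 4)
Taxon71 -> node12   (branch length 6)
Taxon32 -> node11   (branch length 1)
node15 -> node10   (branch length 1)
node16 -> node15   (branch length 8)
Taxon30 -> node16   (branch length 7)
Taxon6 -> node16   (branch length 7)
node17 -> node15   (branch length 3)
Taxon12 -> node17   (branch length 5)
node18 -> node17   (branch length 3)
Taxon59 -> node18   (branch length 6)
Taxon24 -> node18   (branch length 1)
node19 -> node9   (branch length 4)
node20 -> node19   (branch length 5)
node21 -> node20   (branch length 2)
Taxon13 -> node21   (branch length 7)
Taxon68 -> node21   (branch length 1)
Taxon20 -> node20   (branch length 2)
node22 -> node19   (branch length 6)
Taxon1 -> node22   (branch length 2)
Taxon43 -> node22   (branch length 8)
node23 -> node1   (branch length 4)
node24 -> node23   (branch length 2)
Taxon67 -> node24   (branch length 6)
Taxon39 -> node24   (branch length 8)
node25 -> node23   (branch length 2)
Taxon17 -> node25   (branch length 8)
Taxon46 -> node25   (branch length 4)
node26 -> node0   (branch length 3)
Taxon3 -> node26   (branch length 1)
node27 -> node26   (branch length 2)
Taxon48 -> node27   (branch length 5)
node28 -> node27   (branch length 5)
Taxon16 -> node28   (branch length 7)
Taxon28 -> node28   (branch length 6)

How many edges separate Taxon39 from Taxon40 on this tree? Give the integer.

9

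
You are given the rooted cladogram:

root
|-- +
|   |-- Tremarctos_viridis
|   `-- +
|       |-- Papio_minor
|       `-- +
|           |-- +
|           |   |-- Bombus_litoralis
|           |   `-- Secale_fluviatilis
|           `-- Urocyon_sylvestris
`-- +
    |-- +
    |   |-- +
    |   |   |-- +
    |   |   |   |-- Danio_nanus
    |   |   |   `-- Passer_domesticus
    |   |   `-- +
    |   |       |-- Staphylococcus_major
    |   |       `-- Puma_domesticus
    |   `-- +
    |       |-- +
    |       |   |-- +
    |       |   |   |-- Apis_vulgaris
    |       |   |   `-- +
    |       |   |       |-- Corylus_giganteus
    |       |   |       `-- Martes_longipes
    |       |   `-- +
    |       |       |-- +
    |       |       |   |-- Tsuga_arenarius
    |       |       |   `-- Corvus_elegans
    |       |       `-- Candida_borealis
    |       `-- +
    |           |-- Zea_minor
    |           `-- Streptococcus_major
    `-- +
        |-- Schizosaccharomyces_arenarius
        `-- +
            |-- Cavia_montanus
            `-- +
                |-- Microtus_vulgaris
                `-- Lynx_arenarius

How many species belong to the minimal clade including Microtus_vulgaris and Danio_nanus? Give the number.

16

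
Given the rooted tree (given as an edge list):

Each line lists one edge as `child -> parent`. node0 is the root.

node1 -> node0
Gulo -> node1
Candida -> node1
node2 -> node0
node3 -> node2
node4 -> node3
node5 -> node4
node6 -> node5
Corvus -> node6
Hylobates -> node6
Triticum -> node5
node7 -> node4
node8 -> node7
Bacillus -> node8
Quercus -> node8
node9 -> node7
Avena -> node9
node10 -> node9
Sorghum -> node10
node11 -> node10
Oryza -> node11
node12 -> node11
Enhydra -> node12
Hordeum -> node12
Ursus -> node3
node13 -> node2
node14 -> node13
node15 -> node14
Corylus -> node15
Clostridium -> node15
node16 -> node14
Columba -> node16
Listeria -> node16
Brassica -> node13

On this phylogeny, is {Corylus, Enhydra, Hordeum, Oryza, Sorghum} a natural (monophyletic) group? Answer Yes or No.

No

The MRCA of the listed taxa subtends (((((Corvus,Hylobates),Triticum),((Bacillus,Quercus),(Avena,(Sorghum,(Oryza,(Enhydra,Hordeum)))))),Ursus),(((Corylus,Clostridium),(Columba,Listeria)),Brassica)).
That clade also contains Avena, Bacillus, Brassica, Clostridium, Columba, Corvus, Hylobates, Listeria, Quercus, Triticum, Ursus, which are not in the proposed group, so the group is not monophyletic.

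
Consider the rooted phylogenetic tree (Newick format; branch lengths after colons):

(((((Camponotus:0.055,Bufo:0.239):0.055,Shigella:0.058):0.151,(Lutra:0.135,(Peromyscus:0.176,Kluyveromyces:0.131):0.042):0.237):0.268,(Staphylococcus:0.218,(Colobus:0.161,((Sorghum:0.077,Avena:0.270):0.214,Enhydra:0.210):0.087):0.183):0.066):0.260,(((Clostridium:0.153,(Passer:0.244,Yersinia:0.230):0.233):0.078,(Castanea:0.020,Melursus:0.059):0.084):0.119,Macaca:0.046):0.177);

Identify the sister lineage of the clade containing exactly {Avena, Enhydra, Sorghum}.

The clade containing exactly {Avena, Enhydra, Sorghum} attaches to the tree at the node subtending (Colobus,((Sorghum,Avena),Enhydra)).
The other lineage descending from that same node — the sister group — is the single tip Colobus.

Colobus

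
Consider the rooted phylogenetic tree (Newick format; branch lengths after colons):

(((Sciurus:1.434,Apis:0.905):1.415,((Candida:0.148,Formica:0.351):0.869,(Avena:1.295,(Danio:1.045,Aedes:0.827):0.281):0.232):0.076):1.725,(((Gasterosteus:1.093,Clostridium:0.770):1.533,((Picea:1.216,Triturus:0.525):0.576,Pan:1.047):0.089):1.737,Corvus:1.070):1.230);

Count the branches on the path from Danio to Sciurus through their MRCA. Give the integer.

6

The MRCA of Danio and Sciurus is the node subtending ((Sciurus,Apis),((Candida,Formica),(Avena,(Danio,Aedes)))).
From Danio up to that node: 4 branches. From Sciurus up to the same node: 2 branches. Total: 4 + 2 = 6.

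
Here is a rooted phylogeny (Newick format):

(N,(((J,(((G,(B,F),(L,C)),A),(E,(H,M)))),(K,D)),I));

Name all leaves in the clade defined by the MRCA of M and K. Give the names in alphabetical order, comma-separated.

A, B, C, D, E, F, G, H, J, K, L, M

Tracing M: it sits inside (H,M).
Tracing K: it sits inside (K,D).
The smallest clade enclosing both is ((J,(((G,(B,F),(L,C)),A),(E,(H,M)))),(K,D)); the answer is its 12 terminal taxa in alphabetical order.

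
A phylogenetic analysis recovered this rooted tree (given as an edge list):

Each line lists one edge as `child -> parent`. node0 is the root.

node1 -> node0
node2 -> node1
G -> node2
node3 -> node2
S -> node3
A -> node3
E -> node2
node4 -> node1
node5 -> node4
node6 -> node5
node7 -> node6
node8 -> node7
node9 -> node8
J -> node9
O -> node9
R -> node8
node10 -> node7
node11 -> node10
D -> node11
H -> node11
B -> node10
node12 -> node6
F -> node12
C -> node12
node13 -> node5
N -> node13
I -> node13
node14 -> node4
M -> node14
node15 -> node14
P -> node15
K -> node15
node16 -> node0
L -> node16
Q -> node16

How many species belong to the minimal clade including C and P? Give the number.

The MRCA of C and P is the node subtending ((((((J,O),R),((D,H),B)),(F,C)),(N,I)),(M,(P,K))).
That clade contains 13 terminal taxa: B, C, D, F, H, I, J, K, M, N, O, P, R.

13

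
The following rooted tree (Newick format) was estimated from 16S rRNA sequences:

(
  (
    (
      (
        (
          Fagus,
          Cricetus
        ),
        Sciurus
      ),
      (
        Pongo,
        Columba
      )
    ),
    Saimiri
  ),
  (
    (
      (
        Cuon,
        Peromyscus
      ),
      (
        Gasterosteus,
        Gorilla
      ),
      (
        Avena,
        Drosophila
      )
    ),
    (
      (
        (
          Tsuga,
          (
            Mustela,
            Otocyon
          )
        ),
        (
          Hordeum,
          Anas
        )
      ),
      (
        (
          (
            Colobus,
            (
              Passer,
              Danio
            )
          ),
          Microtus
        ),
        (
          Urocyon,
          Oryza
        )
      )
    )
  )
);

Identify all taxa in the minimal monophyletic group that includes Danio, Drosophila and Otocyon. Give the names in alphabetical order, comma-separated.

Tracing Danio: it sits inside (Passer,Danio).
Tracing Drosophila: it sits inside (Avena,Drosophila).
Tracing Otocyon: it sits inside (Mustela,Otocyon).
The smallest clade enclosing all 3 is (((Cuon,Peromyscus),(Gasterosteus,Gorilla),(Avena,Drosophila)),(((Tsuga,(Mustela,Otocyon)),(Hordeum,Anas)),(((Colobus,(Passer,Danio)),Microtus),(Urocyon,Oryza)))); the answer is its 17 terminal taxa in alphabetical order.

Anas, Avena, Colobus, Cuon, Danio, Drosophila, Gasterosteus, Gorilla, Hordeum, Microtus, Mustela, Oryza, Otocyon, Passer, Peromyscus, Tsuga, Urocyon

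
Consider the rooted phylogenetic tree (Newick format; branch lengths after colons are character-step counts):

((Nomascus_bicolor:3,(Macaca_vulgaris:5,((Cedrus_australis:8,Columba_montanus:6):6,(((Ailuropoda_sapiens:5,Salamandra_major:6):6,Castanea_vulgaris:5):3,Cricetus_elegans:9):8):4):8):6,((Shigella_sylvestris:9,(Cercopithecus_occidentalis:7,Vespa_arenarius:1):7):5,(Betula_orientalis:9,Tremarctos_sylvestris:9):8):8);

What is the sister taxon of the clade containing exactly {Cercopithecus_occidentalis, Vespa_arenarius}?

The clade containing exactly {Cercopithecus_occidentalis, Vespa_arenarius} attaches to the tree at the node subtending (Shigella_sylvestris,(Cercopithecus_occidentalis,Vespa_arenarius)).
The other lineage descending from that same node — the sister group — is the single tip Shigella_sylvestris.

Shigella_sylvestris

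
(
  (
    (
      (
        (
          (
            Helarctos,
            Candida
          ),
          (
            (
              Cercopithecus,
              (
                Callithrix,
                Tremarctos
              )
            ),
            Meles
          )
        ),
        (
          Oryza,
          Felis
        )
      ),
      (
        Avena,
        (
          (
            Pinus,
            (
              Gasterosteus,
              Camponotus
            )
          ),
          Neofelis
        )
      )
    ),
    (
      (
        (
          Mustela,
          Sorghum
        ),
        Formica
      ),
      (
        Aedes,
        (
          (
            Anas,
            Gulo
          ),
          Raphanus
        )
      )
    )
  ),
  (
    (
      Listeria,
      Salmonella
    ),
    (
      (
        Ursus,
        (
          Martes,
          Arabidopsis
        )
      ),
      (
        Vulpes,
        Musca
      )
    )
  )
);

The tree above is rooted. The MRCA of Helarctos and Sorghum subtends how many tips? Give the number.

The MRCA of Helarctos and Sorghum is the node subtending (((((Helarctos,Candida),((Cercopithecus,(Callithrix,Tremarctos)),Meles)),(Oryza,Felis)),(Avena,((Pinus,(Gasterosteus,Camponotus)),Neofelis))),(((Mustela,Sorghum),Formica),(Aedes,((Anas,Gulo),Raphanus)))).
That clade contains 20 terminal taxa: Aedes, Anas, Avena, Callithrix, Camponotus, Candida, Cercopithecus, Felis, Formica, Gasterosteus, Gulo, Helarctos, Meles, Mustela, Neofelis, Oryza, Pinus, Raphanus, Sorghum, Tremarctos.

20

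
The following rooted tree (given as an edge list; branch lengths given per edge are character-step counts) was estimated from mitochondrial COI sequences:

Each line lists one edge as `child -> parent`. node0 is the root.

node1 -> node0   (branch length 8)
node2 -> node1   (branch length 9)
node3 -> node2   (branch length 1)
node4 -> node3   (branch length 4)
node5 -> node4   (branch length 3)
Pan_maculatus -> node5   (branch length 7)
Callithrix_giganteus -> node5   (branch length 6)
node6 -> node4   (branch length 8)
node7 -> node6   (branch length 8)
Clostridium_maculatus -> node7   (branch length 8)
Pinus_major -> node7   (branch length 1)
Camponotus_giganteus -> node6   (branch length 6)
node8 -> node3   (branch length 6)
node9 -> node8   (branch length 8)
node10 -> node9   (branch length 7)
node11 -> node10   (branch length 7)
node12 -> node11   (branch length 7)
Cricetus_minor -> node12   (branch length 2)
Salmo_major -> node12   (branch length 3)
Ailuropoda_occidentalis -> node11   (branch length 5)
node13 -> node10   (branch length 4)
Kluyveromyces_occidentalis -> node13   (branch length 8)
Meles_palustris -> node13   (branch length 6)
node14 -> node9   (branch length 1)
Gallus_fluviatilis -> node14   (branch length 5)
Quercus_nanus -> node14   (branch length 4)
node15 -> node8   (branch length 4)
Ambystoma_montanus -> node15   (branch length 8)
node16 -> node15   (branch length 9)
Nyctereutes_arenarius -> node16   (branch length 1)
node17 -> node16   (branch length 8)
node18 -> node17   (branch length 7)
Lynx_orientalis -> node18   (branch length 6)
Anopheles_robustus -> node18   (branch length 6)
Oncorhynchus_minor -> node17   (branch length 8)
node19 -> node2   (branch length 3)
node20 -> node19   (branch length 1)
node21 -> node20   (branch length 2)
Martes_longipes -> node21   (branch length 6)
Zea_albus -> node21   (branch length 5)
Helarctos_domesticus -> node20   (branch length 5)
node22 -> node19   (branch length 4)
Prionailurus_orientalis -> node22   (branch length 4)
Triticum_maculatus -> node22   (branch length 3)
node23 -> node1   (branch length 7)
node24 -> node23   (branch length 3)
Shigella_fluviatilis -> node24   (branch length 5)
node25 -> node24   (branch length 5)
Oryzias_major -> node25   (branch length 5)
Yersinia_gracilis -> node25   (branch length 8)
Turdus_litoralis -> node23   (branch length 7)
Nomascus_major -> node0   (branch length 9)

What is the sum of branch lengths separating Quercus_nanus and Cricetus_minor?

28

The path runs Quercus_nanus → … → MRCA → … → Cricetus_minor; the MRCA is the node subtending ((((Cricetus_minor,Salmo_major),Ailuropoda_occidentalis),(Kluyveromyces_occidentalis,Meles_palustris)),(Gallus_fluviatilis,Quercus_nanus)).
Branch lengths along that path: 4 + 1 + 7 + 7 + 7 + 2 = 28.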